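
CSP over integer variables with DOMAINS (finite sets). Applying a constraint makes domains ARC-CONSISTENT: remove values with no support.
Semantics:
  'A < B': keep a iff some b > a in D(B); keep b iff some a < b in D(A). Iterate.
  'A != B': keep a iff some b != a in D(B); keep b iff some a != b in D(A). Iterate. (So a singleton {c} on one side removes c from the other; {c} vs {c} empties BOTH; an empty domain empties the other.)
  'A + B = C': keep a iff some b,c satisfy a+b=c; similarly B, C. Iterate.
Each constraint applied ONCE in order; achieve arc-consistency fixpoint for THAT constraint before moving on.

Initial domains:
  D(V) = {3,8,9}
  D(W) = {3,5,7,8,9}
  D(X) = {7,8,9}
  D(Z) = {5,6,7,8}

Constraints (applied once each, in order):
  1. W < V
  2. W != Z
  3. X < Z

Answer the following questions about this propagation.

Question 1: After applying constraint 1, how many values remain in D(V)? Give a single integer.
Answer: 2

Derivation:
Constraint 1 (W < V) on D(W)={3,5,7,8,9} D(V)={3,8,9}: W {3,5,7,8,9}->{3,5,7,8}; V {3,8,9}->{8,9}
So after constraint 1: D(V)={8,9}, size = 2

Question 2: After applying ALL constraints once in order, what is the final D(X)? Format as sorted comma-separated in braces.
Constraint 1 (W < V) on D(W)={3,5,7,8,9} D(V)={3,8,9}: W {3,5,7,8,9}->{3,5,7,8}; V {3,8,9}->{8,9}
Constraint 2 (W != Z) on D(W)={3,5,7,8} D(Z)={5,6,7,8}: no change
Constraint 3 (X < Z) on D(X)={7,8,9} D(Z)={5,6,7,8}: X {7,8,9}->{7}; Z {5,6,7,8}->{8}
So after all 3 constraints: D(X) = {7}

Answer: {7}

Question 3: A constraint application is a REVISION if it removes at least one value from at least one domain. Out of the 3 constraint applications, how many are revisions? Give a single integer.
Constraint 1 (W < V) on D(W)={3,5,7,8,9} D(V)={3,8,9}: W {3,5,7,8,9}->{3,5,7,8}; V {3,8,9}->{8,9} => REVISION
Constraint 2 (W != Z) on D(W)={3,5,7,8} D(Z)={5,6,7,8}: no change => not a revision
Constraint 3 (X < Z) on D(X)={7,8,9} D(Z)={5,6,7,8}: X {7,8,9}->{7}; Z {5,6,7,8}->{8} => REVISION
Total revisions = 2

Answer: 2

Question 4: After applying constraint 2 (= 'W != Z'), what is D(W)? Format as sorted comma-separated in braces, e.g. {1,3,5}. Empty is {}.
Constraint 1 (W < V) on D(W)={3,5,7,8,9} D(V)={3,8,9}: W {3,5,7,8,9}->{3,5,7,8}; V {3,8,9}->{8,9}
Constraint 2 (W != Z) on D(W)={3,5,7,8} D(Z)={5,6,7,8}: no change
So after constraint 2: D(W) = {3,5,7,8}

Answer: {3,5,7,8}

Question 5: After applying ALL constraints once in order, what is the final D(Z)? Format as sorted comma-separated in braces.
Constraint 1 (W < V) on D(W)={3,5,7,8,9} D(V)={3,8,9}: W {3,5,7,8,9}->{3,5,7,8}; V {3,8,9}->{8,9}
Constraint 2 (W != Z) on D(W)={3,5,7,8} D(Z)={5,6,7,8}: no change
Constraint 3 (X < Z) on D(X)={7,8,9} D(Z)={5,6,7,8}: X {7,8,9}->{7}; Z {5,6,7,8}->{8}
So after all 3 constraints: D(Z) = {8}

Answer: {8}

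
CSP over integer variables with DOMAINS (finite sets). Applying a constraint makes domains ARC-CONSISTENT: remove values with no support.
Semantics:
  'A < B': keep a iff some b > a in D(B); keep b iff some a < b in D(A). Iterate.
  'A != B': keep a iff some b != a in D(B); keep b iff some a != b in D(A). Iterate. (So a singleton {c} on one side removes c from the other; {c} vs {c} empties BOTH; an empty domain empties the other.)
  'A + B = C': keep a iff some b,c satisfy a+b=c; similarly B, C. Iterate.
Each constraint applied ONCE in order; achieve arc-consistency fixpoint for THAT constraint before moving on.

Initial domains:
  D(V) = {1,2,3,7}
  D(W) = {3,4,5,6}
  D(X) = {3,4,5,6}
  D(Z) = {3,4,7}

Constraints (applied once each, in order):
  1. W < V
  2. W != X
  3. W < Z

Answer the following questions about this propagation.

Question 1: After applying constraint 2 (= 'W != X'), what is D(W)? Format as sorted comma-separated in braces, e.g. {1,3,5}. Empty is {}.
Answer: {3,4,5,6}

Derivation:
Constraint 1 (W < V) on D(W)={3,4,5,6} D(V)={1,2,3,7}: V {1,2,3,7}->{7}
Constraint 2 (W != X) on D(W)={3,4,5,6} D(X)={3,4,5,6}: no change
So after constraint 2: D(W) = {3,4,5,6}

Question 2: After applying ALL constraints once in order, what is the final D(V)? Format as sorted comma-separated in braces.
Constraint 1 (W < V) on D(W)={3,4,5,6} D(V)={1,2,3,7}: V {1,2,3,7}->{7}
Constraint 2 (W != X) on D(W)={3,4,5,6} D(X)={3,4,5,6}: no change
Constraint 3 (W < Z) on D(W)={3,4,5,6} D(Z)={3,4,7}: Z {3,4,7}->{4,7}
So after all 3 constraints: D(V) = {7}

Answer: {7}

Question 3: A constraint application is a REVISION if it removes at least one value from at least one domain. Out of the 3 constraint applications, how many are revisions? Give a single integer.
Constraint 1 (W < V) on D(W)={3,4,5,6} D(V)={1,2,3,7}: V {1,2,3,7}->{7} => REVISION
Constraint 2 (W != X) on D(W)={3,4,5,6} D(X)={3,4,5,6}: no change => not a revision
Constraint 3 (W < Z) on D(W)={3,4,5,6} D(Z)={3,4,7}: Z {3,4,7}->{4,7} => REVISION
Total revisions = 2

Answer: 2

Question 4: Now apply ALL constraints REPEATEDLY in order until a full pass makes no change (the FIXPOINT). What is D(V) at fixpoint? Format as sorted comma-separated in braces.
pass 0 (initial): D(V)={1,2,3,7}
pass 1: V {1,2,3,7}->{7}; Z {3,4,7}->{4,7}
pass 2: no change
Fixpoint after 2 passes: D(V) = {7}

Answer: {7}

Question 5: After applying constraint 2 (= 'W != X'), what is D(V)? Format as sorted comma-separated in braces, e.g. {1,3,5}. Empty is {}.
Answer: {7}

Derivation:
Constraint 1 (W < V) on D(W)={3,4,5,6} D(V)={1,2,3,7}: V {1,2,3,7}->{7}
Constraint 2 (W != X) on D(W)={3,4,5,6} D(X)={3,4,5,6}: no change
So after constraint 2: D(V) = {7}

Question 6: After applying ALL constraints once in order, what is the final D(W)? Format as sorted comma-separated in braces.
Constraint 1 (W < V) on D(W)={3,4,5,6} D(V)={1,2,3,7}: V {1,2,3,7}->{7}
Constraint 2 (W != X) on D(W)={3,4,5,6} D(X)={3,4,5,6}: no change
Constraint 3 (W < Z) on D(W)={3,4,5,6} D(Z)={3,4,7}: Z {3,4,7}->{4,7}
So after all 3 constraints: D(W) = {3,4,5,6}

Answer: {3,4,5,6}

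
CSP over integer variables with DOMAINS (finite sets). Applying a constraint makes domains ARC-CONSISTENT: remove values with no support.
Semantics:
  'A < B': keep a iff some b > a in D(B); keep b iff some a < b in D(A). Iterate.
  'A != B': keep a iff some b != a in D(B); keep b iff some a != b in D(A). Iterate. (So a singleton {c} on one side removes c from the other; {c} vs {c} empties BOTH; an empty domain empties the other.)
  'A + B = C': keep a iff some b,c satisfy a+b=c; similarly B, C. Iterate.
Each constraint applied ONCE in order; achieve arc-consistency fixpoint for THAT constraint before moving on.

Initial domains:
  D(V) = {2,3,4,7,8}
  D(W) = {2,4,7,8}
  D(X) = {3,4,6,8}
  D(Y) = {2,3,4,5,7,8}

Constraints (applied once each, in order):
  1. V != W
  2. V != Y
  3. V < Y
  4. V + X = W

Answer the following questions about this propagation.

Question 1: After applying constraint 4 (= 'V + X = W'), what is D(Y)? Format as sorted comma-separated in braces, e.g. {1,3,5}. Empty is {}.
Answer: {3,4,5,7,8}

Derivation:
Constraint 1 (V != W) on D(V)={2,3,4,7,8} D(W)={2,4,7,8}: no change
Constraint 2 (V != Y) on D(V)={2,3,4,7,8} D(Y)={2,3,4,5,7,8}: no change
Constraint 3 (V < Y) on D(V)={2,3,4,7,8} D(Y)={2,3,4,5,7,8}: V {2,3,4,7,8}->{2,3,4,7}; Y {2,3,4,5,7,8}->{3,4,5,7,8}
Constraint 4 (V + X = W) on D(V)={2,3,4,7} D(X)={3,4,6,8} D(W)={2,4,7,8}: V {2,3,4,7}->{2,3,4}; X {3,4,6,8}->{3,4,6}; W {2,4,7,8}->{7,8}
So after constraint 4: D(Y) = {3,4,5,7,8}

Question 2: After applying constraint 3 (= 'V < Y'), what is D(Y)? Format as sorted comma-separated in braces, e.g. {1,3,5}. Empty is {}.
Answer: {3,4,5,7,8}

Derivation:
Constraint 1 (V != W) on D(V)={2,3,4,7,8} D(W)={2,4,7,8}: no change
Constraint 2 (V != Y) on D(V)={2,3,4,7,8} D(Y)={2,3,4,5,7,8}: no change
Constraint 3 (V < Y) on D(V)={2,3,4,7,8} D(Y)={2,3,4,5,7,8}: V {2,3,4,7,8}->{2,3,4,7}; Y {2,3,4,5,7,8}->{3,4,5,7,8}
So after constraint 3: D(Y) = {3,4,5,7,8}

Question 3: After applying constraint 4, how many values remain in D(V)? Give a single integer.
Answer: 3

Derivation:
Constraint 1 (V != W) on D(V)={2,3,4,7,8} D(W)={2,4,7,8}: no change
Constraint 2 (V != Y) on D(V)={2,3,4,7,8} D(Y)={2,3,4,5,7,8}: no change
Constraint 3 (V < Y) on D(V)={2,3,4,7,8} D(Y)={2,3,4,5,7,8}: V {2,3,4,7,8}->{2,3,4,7}; Y {2,3,4,5,7,8}->{3,4,5,7,8}
Constraint 4 (V + X = W) on D(V)={2,3,4,7} D(X)={3,4,6,8} D(W)={2,4,7,8}: V {2,3,4,7}->{2,3,4}; X {3,4,6,8}->{3,4,6}; W {2,4,7,8}->{7,8}
So after constraint 4: D(V)={2,3,4}, size = 3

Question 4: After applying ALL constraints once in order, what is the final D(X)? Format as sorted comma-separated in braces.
Answer: {3,4,6}

Derivation:
Constraint 1 (V != W) on D(V)={2,3,4,7,8} D(W)={2,4,7,8}: no change
Constraint 2 (V != Y) on D(V)={2,3,4,7,8} D(Y)={2,3,4,5,7,8}: no change
Constraint 3 (V < Y) on D(V)={2,3,4,7,8} D(Y)={2,3,4,5,7,8}: V {2,3,4,7,8}->{2,3,4,7}; Y {2,3,4,5,7,8}->{3,4,5,7,8}
Constraint 4 (V + X = W) on D(V)={2,3,4,7} D(X)={3,4,6,8} D(W)={2,4,7,8}: V {2,3,4,7}->{2,3,4}; X {3,4,6,8}->{3,4,6}; W {2,4,7,8}->{7,8}
So after all 4 constraints: D(X) = {3,4,6}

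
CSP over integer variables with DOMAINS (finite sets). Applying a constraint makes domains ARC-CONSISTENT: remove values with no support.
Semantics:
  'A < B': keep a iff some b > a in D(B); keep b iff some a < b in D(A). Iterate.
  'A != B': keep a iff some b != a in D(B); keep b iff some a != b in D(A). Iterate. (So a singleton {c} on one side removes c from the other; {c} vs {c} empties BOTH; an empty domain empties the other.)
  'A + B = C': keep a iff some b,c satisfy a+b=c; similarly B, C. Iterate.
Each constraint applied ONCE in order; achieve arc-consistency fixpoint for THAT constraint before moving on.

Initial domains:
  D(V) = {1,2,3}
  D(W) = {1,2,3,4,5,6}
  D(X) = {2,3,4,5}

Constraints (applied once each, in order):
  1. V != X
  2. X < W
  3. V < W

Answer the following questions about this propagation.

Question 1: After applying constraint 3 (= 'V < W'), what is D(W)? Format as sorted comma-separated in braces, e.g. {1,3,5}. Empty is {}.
Constraint 1 (V != X) on D(V)={1,2,3} D(X)={2,3,4,5}: no change
Constraint 2 (X < W) on D(X)={2,3,4,5} D(W)={1,2,3,4,5,6}: W {1,2,3,4,5,6}->{3,4,5,6}
Constraint 3 (V < W) on D(V)={1,2,3} D(W)={3,4,5,6}: no change
So after constraint 3: D(W) = {3,4,5,6}

Answer: {3,4,5,6}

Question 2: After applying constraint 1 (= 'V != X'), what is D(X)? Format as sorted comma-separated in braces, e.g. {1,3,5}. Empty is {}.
Answer: {2,3,4,5}

Derivation:
Constraint 1 (V != X) on D(V)={1,2,3} D(X)={2,3,4,5}: no change
So after constraint 1: D(X) = {2,3,4,5}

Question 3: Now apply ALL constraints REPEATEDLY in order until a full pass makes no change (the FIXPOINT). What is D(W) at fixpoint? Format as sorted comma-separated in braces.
Answer: {3,4,5,6}

Derivation:
pass 0 (initial): D(W)={1,2,3,4,5,6}
pass 1: W {1,2,3,4,5,6}->{3,4,5,6}
pass 2: no change
Fixpoint after 2 passes: D(W) = {3,4,5,6}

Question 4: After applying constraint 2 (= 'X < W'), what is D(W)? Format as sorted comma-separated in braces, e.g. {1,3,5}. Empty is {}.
Answer: {3,4,5,6}

Derivation:
Constraint 1 (V != X) on D(V)={1,2,3} D(X)={2,3,4,5}: no change
Constraint 2 (X < W) on D(X)={2,3,4,5} D(W)={1,2,3,4,5,6}: W {1,2,3,4,5,6}->{3,4,5,6}
So after constraint 2: D(W) = {3,4,5,6}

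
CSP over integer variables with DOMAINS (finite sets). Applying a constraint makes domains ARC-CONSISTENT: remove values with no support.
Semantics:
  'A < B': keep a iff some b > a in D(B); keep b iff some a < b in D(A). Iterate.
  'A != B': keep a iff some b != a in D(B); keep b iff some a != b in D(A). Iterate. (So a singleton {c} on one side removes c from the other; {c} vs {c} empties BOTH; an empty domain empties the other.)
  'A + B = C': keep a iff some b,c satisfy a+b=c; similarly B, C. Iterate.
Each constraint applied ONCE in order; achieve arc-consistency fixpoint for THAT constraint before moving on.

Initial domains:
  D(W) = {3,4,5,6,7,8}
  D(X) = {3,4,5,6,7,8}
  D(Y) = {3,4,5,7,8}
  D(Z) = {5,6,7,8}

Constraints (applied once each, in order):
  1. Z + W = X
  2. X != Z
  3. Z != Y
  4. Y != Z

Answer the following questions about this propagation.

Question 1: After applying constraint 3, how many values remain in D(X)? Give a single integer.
Answer: 1

Derivation:
Constraint 1 (Z + W = X) on D(Z)={5,6,7,8} D(W)={3,4,5,6,7,8} D(X)={3,4,5,6,7,8}: Z {5,6,7,8}->{5}; W {3,4,5,6,7,8}->{3}; X {3,4,5,6,7,8}->{8}
Constraint 2 (X != Z) on D(X)={8} D(Z)={5}: no change
Constraint 3 (Z != Y) on D(Z)={5} D(Y)={3,4,5,7,8}: Y {3,4,5,7,8}->{3,4,7,8}
So after constraint 3: D(X)={8}, size = 1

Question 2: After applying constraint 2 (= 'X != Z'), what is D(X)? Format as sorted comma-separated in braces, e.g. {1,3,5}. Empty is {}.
Answer: {8}

Derivation:
Constraint 1 (Z + W = X) on D(Z)={5,6,7,8} D(W)={3,4,5,6,7,8} D(X)={3,4,5,6,7,8}: Z {5,6,7,8}->{5}; W {3,4,5,6,7,8}->{3}; X {3,4,5,6,7,8}->{8}
Constraint 2 (X != Z) on D(X)={8} D(Z)={5}: no change
So after constraint 2: D(X) = {8}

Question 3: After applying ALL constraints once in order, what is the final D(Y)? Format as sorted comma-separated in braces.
Constraint 1 (Z + W = X) on D(Z)={5,6,7,8} D(W)={3,4,5,6,7,8} D(X)={3,4,5,6,7,8}: Z {5,6,7,8}->{5}; W {3,4,5,6,7,8}->{3}; X {3,4,5,6,7,8}->{8}
Constraint 2 (X != Z) on D(X)={8} D(Z)={5}: no change
Constraint 3 (Z != Y) on D(Z)={5} D(Y)={3,4,5,7,8}: Y {3,4,5,7,8}->{3,4,7,8}
Constraint 4 (Y != Z) on D(Y)={3,4,7,8} D(Z)={5}: no change
So after all 4 constraints: D(Y) = {3,4,7,8}

Answer: {3,4,7,8}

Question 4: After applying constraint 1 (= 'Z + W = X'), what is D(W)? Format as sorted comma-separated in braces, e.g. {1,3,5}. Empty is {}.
Constraint 1 (Z + W = X) on D(Z)={5,6,7,8} D(W)={3,4,5,6,7,8} D(X)={3,4,5,6,7,8}: Z {5,6,7,8}->{5}; W {3,4,5,6,7,8}->{3}; X {3,4,5,6,7,8}->{8}
So after constraint 1: D(W) = {3}

Answer: {3}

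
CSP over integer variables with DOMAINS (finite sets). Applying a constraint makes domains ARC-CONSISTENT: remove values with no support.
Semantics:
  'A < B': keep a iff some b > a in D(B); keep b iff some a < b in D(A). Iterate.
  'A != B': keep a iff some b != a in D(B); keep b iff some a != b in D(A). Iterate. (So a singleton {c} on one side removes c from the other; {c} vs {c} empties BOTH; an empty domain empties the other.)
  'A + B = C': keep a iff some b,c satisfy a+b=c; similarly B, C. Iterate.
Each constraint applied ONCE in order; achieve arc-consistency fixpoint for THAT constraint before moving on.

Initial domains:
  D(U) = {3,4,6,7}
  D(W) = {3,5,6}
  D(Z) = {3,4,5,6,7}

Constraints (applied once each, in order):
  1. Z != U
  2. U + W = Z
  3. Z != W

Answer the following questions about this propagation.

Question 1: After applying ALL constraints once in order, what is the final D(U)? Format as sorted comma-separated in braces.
Answer: {3,4}

Derivation:
Constraint 1 (Z != U) on D(Z)={3,4,5,6,7} D(U)={3,4,6,7}: no change
Constraint 2 (U + W = Z) on D(U)={3,4,6,7} D(W)={3,5,6} D(Z)={3,4,5,6,7}: U {3,4,6,7}->{3,4}; W {3,5,6}->{3}; Z {3,4,5,6,7}->{6,7}
Constraint 3 (Z != W) on D(Z)={6,7} D(W)={3}: no change
So after all 3 constraints: D(U) = {3,4}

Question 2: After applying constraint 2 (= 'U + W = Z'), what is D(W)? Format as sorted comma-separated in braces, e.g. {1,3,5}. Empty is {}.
Answer: {3}

Derivation:
Constraint 1 (Z != U) on D(Z)={3,4,5,6,7} D(U)={3,4,6,7}: no change
Constraint 2 (U + W = Z) on D(U)={3,4,6,7} D(W)={3,5,6} D(Z)={3,4,5,6,7}: U {3,4,6,7}->{3,4}; W {3,5,6}->{3}; Z {3,4,5,6,7}->{6,7}
So after constraint 2: D(W) = {3}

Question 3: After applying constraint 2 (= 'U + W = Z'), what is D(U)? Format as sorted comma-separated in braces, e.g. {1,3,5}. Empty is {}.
Answer: {3,4}

Derivation:
Constraint 1 (Z != U) on D(Z)={3,4,5,6,7} D(U)={3,4,6,7}: no change
Constraint 2 (U + W = Z) on D(U)={3,4,6,7} D(W)={3,5,6} D(Z)={3,4,5,6,7}: U {3,4,6,7}->{3,4}; W {3,5,6}->{3}; Z {3,4,5,6,7}->{6,7}
So after constraint 2: D(U) = {3,4}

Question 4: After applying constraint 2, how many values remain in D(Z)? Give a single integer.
Answer: 2

Derivation:
Constraint 1 (Z != U) on D(Z)={3,4,5,6,7} D(U)={3,4,6,7}: no change
Constraint 2 (U + W = Z) on D(U)={3,4,6,7} D(W)={3,5,6} D(Z)={3,4,5,6,7}: U {3,4,6,7}->{3,4}; W {3,5,6}->{3}; Z {3,4,5,6,7}->{6,7}
So after constraint 2: D(Z)={6,7}, size = 2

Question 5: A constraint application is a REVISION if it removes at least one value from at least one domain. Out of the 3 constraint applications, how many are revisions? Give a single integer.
Constraint 1 (Z != U) on D(Z)={3,4,5,6,7} D(U)={3,4,6,7}: no change => not a revision
Constraint 2 (U + W = Z) on D(U)={3,4,6,7} D(W)={3,5,6} D(Z)={3,4,5,6,7}: U {3,4,6,7}->{3,4}; W {3,5,6}->{3}; Z {3,4,5,6,7}->{6,7} => REVISION
Constraint 3 (Z != W) on D(Z)={6,7} D(W)={3}: no change => not a revision
Total revisions = 1

Answer: 1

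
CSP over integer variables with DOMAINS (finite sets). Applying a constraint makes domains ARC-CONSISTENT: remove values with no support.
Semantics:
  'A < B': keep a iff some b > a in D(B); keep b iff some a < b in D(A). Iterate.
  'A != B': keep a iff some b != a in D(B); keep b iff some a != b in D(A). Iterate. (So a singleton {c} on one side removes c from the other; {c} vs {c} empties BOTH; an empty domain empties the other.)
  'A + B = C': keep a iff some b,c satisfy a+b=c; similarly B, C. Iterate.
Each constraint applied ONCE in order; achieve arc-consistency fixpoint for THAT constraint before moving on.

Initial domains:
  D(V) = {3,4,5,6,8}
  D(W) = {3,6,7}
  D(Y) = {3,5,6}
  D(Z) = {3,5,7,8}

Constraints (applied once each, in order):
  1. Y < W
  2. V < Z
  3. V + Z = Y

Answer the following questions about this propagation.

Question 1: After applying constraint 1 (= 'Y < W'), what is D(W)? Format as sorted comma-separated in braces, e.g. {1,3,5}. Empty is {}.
Answer: {6,7}

Derivation:
Constraint 1 (Y < W) on D(Y)={3,5,6} D(W)={3,6,7}: W {3,6,7}->{6,7}
So after constraint 1: D(W) = {6,7}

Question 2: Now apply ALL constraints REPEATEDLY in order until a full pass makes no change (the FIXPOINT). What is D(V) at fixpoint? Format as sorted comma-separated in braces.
pass 0 (initial): D(V)={3,4,5,6,8}
pass 1: V {3,4,5,6,8}->{}; W {3,6,7}->{6,7}; Y {3,5,6}->{}; Z {3,5,7,8}->{}
pass 2: W {6,7}->{}
pass 3: no change
Fixpoint after 3 passes: D(V) = {}

Answer: {}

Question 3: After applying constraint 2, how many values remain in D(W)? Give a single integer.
Constraint 1 (Y < W) on D(Y)={3,5,6} D(W)={3,6,7}: W {3,6,7}->{6,7}
Constraint 2 (V < Z) on D(V)={3,4,5,6,8} D(Z)={3,5,7,8}: V {3,4,5,6,8}->{3,4,5,6}; Z {3,5,7,8}->{5,7,8}
So after constraint 2: D(W)={6,7}, size = 2

Answer: 2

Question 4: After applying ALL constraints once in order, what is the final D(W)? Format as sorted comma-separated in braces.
Answer: {6,7}

Derivation:
Constraint 1 (Y < W) on D(Y)={3,5,6} D(W)={3,6,7}: W {3,6,7}->{6,7}
Constraint 2 (V < Z) on D(V)={3,4,5,6,8} D(Z)={3,5,7,8}: V {3,4,5,6,8}->{3,4,5,6}; Z {3,5,7,8}->{5,7,8}
Constraint 3 (V + Z = Y) on D(V)={3,4,5,6} D(Z)={5,7,8} D(Y)={3,5,6}: V {3,4,5,6}->{}; Z {5,7,8}->{}; Y {3,5,6}->{}
So after all 3 constraints: D(W) = {6,7}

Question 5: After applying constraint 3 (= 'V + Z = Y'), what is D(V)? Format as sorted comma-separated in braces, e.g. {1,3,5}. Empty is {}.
Answer: {}

Derivation:
Constraint 1 (Y < W) on D(Y)={3,5,6} D(W)={3,6,7}: W {3,6,7}->{6,7}
Constraint 2 (V < Z) on D(V)={3,4,5,6,8} D(Z)={3,5,7,8}: V {3,4,5,6,8}->{3,4,5,6}; Z {3,5,7,8}->{5,7,8}
Constraint 3 (V + Z = Y) on D(V)={3,4,5,6} D(Z)={5,7,8} D(Y)={3,5,6}: V {3,4,5,6}->{}; Z {5,7,8}->{}; Y {3,5,6}->{}
So after constraint 3: D(V) = {}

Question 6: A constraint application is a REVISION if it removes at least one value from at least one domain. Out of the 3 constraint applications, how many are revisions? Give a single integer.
Constraint 1 (Y < W) on D(Y)={3,5,6} D(W)={3,6,7}: W {3,6,7}->{6,7} => REVISION
Constraint 2 (V < Z) on D(V)={3,4,5,6,8} D(Z)={3,5,7,8}: V {3,4,5,6,8}->{3,4,5,6}; Z {3,5,7,8}->{5,7,8} => REVISION
Constraint 3 (V + Z = Y) on D(V)={3,4,5,6} D(Z)={5,7,8} D(Y)={3,5,6}: V {3,4,5,6}->{}; Z {5,7,8}->{}; Y {3,5,6}->{} => REVISION
Total revisions = 3

Answer: 3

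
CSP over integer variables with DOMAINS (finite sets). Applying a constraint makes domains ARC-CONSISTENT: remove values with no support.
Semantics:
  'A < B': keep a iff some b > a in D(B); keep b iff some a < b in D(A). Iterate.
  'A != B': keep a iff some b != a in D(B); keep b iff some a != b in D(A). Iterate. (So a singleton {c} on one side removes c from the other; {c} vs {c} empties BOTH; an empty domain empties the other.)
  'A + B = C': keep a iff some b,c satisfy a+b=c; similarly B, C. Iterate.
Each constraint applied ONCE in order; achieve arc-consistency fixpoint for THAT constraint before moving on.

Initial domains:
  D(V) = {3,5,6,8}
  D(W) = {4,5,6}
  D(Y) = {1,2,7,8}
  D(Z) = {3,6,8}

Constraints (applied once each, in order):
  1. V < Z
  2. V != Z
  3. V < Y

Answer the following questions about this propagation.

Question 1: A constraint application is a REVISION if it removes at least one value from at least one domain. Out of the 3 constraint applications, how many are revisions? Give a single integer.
Answer: 2

Derivation:
Constraint 1 (V < Z) on D(V)={3,5,6,8} D(Z)={3,6,8}: V {3,5,6,8}->{3,5,6}; Z {3,6,8}->{6,8} => REVISION
Constraint 2 (V != Z) on D(V)={3,5,6} D(Z)={6,8}: no change => not a revision
Constraint 3 (V < Y) on D(V)={3,5,6} D(Y)={1,2,7,8}: Y {1,2,7,8}->{7,8} => REVISION
Total revisions = 2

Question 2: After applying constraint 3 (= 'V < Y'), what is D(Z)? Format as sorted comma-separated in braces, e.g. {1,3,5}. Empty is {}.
Constraint 1 (V < Z) on D(V)={3,5,6,8} D(Z)={3,6,8}: V {3,5,6,8}->{3,5,6}; Z {3,6,8}->{6,8}
Constraint 2 (V != Z) on D(V)={3,5,6} D(Z)={6,8}: no change
Constraint 3 (V < Y) on D(V)={3,5,6} D(Y)={1,2,7,8}: Y {1,2,7,8}->{7,8}
So after constraint 3: D(Z) = {6,8}

Answer: {6,8}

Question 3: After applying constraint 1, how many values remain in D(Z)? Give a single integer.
Constraint 1 (V < Z) on D(V)={3,5,6,8} D(Z)={3,6,8}: V {3,5,6,8}->{3,5,6}; Z {3,6,8}->{6,8}
So after constraint 1: D(Z)={6,8}, size = 2

Answer: 2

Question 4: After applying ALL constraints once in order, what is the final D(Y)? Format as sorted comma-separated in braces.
Answer: {7,8}

Derivation:
Constraint 1 (V < Z) on D(V)={3,5,6,8} D(Z)={3,6,8}: V {3,5,6,8}->{3,5,6}; Z {3,6,8}->{6,8}
Constraint 2 (V != Z) on D(V)={3,5,6} D(Z)={6,8}: no change
Constraint 3 (V < Y) on D(V)={3,5,6} D(Y)={1,2,7,8}: Y {1,2,7,8}->{7,8}
So after all 3 constraints: D(Y) = {7,8}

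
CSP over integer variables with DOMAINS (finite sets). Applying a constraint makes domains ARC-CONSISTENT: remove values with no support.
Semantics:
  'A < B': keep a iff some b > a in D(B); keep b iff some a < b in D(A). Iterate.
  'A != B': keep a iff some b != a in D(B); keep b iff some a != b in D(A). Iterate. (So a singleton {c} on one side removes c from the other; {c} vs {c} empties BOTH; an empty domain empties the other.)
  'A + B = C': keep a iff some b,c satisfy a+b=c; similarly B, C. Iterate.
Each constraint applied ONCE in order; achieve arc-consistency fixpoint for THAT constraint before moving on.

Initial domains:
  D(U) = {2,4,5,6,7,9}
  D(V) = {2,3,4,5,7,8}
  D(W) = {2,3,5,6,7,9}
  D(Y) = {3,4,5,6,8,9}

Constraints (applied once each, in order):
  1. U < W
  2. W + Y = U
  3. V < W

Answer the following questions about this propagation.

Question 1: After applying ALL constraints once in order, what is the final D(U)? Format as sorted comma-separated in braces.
Constraint 1 (U < W) on D(U)={2,4,5,6,7,9} D(W)={2,3,5,6,7,9}: U {2,4,5,6,7,9}->{2,4,5,6,7}; W {2,3,5,6,7,9}->{3,5,6,7,9}
Constraint 2 (W + Y = U) on D(W)={3,5,6,7,9} D(Y)={3,4,5,6,8,9} D(U)={2,4,5,6,7}: W {3,5,6,7,9}->{3}; Y {3,4,5,6,8,9}->{3,4}; U {2,4,5,6,7}->{6,7}
Constraint 3 (V < W) on D(V)={2,3,4,5,7,8} D(W)={3}: V {2,3,4,5,7,8}->{2}
So after all 3 constraints: D(U) = {6,7}

Answer: {6,7}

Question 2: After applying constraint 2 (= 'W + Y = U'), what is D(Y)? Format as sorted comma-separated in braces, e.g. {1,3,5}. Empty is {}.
Constraint 1 (U < W) on D(U)={2,4,5,6,7,9} D(W)={2,3,5,6,7,9}: U {2,4,5,6,7,9}->{2,4,5,6,7}; W {2,3,5,6,7,9}->{3,5,6,7,9}
Constraint 2 (W + Y = U) on D(W)={3,5,6,7,9} D(Y)={3,4,5,6,8,9} D(U)={2,4,5,6,7}: W {3,5,6,7,9}->{3}; Y {3,4,5,6,8,9}->{3,4}; U {2,4,5,6,7}->{6,7}
So after constraint 2: D(Y) = {3,4}

Answer: {3,4}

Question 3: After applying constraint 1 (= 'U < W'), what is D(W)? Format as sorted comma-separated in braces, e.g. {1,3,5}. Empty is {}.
Answer: {3,5,6,7,9}

Derivation:
Constraint 1 (U < W) on D(U)={2,4,5,6,7,9} D(W)={2,3,5,6,7,9}: U {2,4,5,6,7,9}->{2,4,5,6,7}; W {2,3,5,6,7,9}->{3,5,6,7,9}
So after constraint 1: D(W) = {3,5,6,7,9}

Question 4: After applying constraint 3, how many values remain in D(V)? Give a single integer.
Answer: 1

Derivation:
Constraint 1 (U < W) on D(U)={2,4,5,6,7,9} D(W)={2,3,5,6,7,9}: U {2,4,5,6,7,9}->{2,4,5,6,7}; W {2,3,5,6,7,9}->{3,5,6,7,9}
Constraint 2 (W + Y = U) on D(W)={3,5,6,7,9} D(Y)={3,4,5,6,8,9} D(U)={2,4,5,6,7}: W {3,5,6,7,9}->{3}; Y {3,4,5,6,8,9}->{3,4}; U {2,4,5,6,7}->{6,7}
Constraint 3 (V < W) on D(V)={2,3,4,5,7,8} D(W)={3}: V {2,3,4,5,7,8}->{2}
So after constraint 3: D(V)={2}, size = 1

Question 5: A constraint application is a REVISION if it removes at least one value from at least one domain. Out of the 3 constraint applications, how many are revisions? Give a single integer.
Constraint 1 (U < W) on D(U)={2,4,5,6,7,9} D(W)={2,3,5,6,7,9}: U {2,4,5,6,7,9}->{2,4,5,6,7}; W {2,3,5,6,7,9}->{3,5,6,7,9} => REVISION
Constraint 2 (W + Y = U) on D(W)={3,5,6,7,9} D(Y)={3,4,5,6,8,9} D(U)={2,4,5,6,7}: W {3,5,6,7,9}->{3}; Y {3,4,5,6,8,9}->{3,4}; U {2,4,5,6,7}->{6,7} => REVISION
Constraint 3 (V < W) on D(V)={2,3,4,5,7,8} D(W)={3}: V {2,3,4,5,7,8}->{2} => REVISION
Total revisions = 3

Answer: 3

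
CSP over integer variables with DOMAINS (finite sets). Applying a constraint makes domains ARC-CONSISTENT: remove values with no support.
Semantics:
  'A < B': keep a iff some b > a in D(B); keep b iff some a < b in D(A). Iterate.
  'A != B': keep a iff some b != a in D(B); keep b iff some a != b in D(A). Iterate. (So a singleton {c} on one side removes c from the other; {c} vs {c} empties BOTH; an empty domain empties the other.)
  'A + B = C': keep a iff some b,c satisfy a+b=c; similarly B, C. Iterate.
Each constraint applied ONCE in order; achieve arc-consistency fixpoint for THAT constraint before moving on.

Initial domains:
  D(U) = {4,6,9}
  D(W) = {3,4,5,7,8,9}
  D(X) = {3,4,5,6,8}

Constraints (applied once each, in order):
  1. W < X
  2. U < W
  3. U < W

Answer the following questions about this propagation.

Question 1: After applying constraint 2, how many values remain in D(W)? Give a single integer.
Answer: 2

Derivation:
Constraint 1 (W < X) on D(W)={3,4,5,7,8,9} D(X)={3,4,5,6,8}: W {3,4,5,7,8,9}->{3,4,5,7}; X {3,4,5,6,8}->{4,5,6,8}
Constraint 2 (U < W) on D(U)={4,6,9} D(W)={3,4,5,7}: U {4,6,9}->{4,6}; W {3,4,5,7}->{5,7}
So after constraint 2: D(W)={5,7}, size = 2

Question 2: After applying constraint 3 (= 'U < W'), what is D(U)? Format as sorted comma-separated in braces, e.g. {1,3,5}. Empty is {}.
Answer: {4,6}

Derivation:
Constraint 1 (W < X) on D(W)={3,4,5,7,8,9} D(X)={3,4,5,6,8}: W {3,4,5,7,8,9}->{3,4,5,7}; X {3,4,5,6,8}->{4,5,6,8}
Constraint 2 (U < W) on D(U)={4,6,9} D(W)={3,4,5,7}: U {4,6,9}->{4,6}; W {3,4,5,7}->{5,7}
Constraint 3 (U < W) on D(U)={4,6} D(W)={5,7}: no change
So after constraint 3: D(U) = {4,6}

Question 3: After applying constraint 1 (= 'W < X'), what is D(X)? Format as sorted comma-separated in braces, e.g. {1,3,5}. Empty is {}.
Constraint 1 (W < X) on D(W)={3,4,5,7,8,9} D(X)={3,4,5,6,8}: W {3,4,5,7,8,9}->{3,4,5,7}; X {3,4,5,6,8}->{4,5,6,8}
So after constraint 1: D(X) = {4,5,6,8}

Answer: {4,5,6,8}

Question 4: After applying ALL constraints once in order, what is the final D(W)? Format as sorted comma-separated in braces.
Constraint 1 (W < X) on D(W)={3,4,5,7,8,9} D(X)={3,4,5,6,8}: W {3,4,5,7,8,9}->{3,4,5,7}; X {3,4,5,6,8}->{4,5,6,8}
Constraint 2 (U < W) on D(U)={4,6,9} D(W)={3,4,5,7}: U {4,6,9}->{4,6}; W {3,4,5,7}->{5,7}
Constraint 3 (U < W) on D(U)={4,6} D(W)={5,7}: no change
So after all 3 constraints: D(W) = {5,7}

Answer: {5,7}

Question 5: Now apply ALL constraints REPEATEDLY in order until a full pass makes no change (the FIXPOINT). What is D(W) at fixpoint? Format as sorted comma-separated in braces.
Answer: {5,7}

Derivation:
pass 0 (initial): D(W)={3,4,5,7,8,9}
pass 1: U {4,6,9}->{4,6}; W {3,4,5,7,8,9}->{5,7}; X {3,4,5,6,8}->{4,5,6,8}
pass 2: X {4,5,6,8}->{6,8}
pass 3: no change
Fixpoint after 3 passes: D(W) = {5,7}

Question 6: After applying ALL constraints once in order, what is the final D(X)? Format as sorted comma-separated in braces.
Constraint 1 (W < X) on D(W)={3,4,5,7,8,9} D(X)={3,4,5,6,8}: W {3,4,5,7,8,9}->{3,4,5,7}; X {3,4,5,6,8}->{4,5,6,8}
Constraint 2 (U < W) on D(U)={4,6,9} D(W)={3,4,5,7}: U {4,6,9}->{4,6}; W {3,4,5,7}->{5,7}
Constraint 3 (U < W) on D(U)={4,6} D(W)={5,7}: no change
So after all 3 constraints: D(X) = {4,5,6,8}

Answer: {4,5,6,8}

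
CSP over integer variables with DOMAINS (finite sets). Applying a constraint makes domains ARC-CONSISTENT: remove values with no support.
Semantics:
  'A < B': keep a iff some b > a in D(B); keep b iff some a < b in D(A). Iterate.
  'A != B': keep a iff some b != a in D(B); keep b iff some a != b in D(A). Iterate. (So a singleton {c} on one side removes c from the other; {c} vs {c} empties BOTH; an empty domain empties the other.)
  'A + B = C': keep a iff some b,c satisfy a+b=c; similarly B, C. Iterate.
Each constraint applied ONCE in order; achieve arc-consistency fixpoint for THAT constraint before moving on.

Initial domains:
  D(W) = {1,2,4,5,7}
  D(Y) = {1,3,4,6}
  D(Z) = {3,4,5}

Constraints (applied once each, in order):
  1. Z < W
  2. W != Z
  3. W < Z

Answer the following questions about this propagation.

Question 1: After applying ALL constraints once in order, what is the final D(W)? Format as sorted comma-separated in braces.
Constraint 1 (Z < W) on D(Z)={3,4,5} D(W)={1,2,4,5,7}: W {1,2,4,5,7}->{4,5,7}
Constraint 2 (W != Z) on D(W)={4,5,7} D(Z)={3,4,5}: no change
Constraint 3 (W < Z) on D(W)={4,5,7} D(Z)={3,4,5}: W {4,5,7}->{4}; Z {3,4,5}->{5}
So after all 3 constraints: D(W) = {4}

Answer: {4}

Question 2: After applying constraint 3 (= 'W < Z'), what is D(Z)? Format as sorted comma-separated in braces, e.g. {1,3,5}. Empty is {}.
Answer: {5}

Derivation:
Constraint 1 (Z < W) on D(Z)={3,4,5} D(W)={1,2,4,5,7}: W {1,2,4,5,7}->{4,5,7}
Constraint 2 (W != Z) on D(W)={4,5,7} D(Z)={3,4,5}: no change
Constraint 3 (W < Z) on D(W)={4,5,7} D(Z)={3,4,5}: W {4,5,7}->{4}; Z {3,4,5}->{5}
So after constraint 3: D(Z) = {5}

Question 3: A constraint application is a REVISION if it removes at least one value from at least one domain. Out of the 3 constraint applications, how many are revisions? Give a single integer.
Answer: 2

Derivation:
Constraint 1 (Z < W) on D(Z)={3,4,5} D(W)={1,2,4,5,7}: W {1,2,4,5,7}->{4,5,7} => REVISION
Constraint 2 (W != Z) on D(W)={4,5,7} D(Z)={3,4,5}: no change => not a revision
Constraint 3 (W < Z) on D(W)={4,5,7} D(Z)={3,4,5}: W {4,5,7}->{4}; Z {3,4,5}->{5} => REVISION
Total revisions = 2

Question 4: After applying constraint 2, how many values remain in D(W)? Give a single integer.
Answer: 3

Derivation:
Constraint 1 (Z < W) on D(Z)={3,4,5} D(W)={1,2,4,5,7}: W {1,2,4,5,7}->{4,5,7}
Constraint 2 (W != Z) on D(W)={4,5,7} D(Z)={3,4,5}: no change
So after constraint 2: D(W)={4,5,7}, size = 3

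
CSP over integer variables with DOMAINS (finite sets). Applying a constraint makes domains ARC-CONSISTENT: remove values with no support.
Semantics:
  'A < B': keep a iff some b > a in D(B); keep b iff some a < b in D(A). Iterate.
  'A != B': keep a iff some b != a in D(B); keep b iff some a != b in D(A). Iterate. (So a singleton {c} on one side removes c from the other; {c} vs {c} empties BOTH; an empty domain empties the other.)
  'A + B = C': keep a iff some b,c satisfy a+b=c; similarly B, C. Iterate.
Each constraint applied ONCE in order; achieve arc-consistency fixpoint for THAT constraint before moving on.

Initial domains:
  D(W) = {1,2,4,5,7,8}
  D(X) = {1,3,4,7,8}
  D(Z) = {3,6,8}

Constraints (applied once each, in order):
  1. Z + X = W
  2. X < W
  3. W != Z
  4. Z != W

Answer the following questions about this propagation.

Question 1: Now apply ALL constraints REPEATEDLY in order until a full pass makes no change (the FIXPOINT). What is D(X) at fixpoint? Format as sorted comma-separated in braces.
Answer: {1,4}

Derivation:
pass 0 (initial): D(X)={1,3,4,7,8}
pass 1: W {1,2,4,5,7,8}->{4,7}; X {1,3,4,7,8}->{1,4}; Z {3,6,8}->{3,6}
pass 2: no change
Fixpoint after 2 passes: D(X) = {1,4}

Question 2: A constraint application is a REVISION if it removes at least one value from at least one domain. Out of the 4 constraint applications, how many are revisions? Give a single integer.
Constraint 1 (Z + X = W) on D(Z)={3,6,8} D(X)={1,3,4,7,8} D(W)={1,2,4,5,7,8}: Z {3,6,8}->{3,6}; X {1,3,4,7,8}->{1,4}; W {1,2,4,5,7,8}->{4,7} => REVISION
Constraint 2 (X < W) on D(X)={1,4} D(W)={4,7}: no change => not a revision
Constraint 3 (W != Z) on D(W)={4,7} D(Z)={3,6}: no change => not a revision
Constraint 4 (Z != W) on D(Z)={3,6} D(W)={4,7}: no change => not a revision
Total revisions = 1

Answer: 1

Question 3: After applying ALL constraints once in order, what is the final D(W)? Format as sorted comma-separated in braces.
Answer: {4,7}

Derivation:
Constraint 1 (Z + X = W) on D(Z)={3,6,8} D(X)={1,3,4,7,8} D(W)={1,2,4,5,7,8}: Z {3,6,8}->{3,6}; X {1,3,4,7,8}->{1,4}; W {1,2,4,5,7,8}->{4,7}
Constraint 2 (X < W) on D(X)={1,4} D(W)={4,7}: no change
Constraint 3 (W != Z) on D(W)={4,7} D(Z)={3,6}: no change
Constraint 4 (Z != W) on D(Z)={3,6} D(W)={4,7}: no change
So after all 4 constraints: D(W) = {4,7}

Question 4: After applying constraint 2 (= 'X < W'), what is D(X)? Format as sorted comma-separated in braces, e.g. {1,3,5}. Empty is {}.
Constraint 1 (Z + X = W) on D(Z)={3,6,8} D(X)={1,3,4,7,8} D(W)={1,2,4,5,7,8}: Z {3,6,8}->{3,6}; X {1,3,4,7,8}->{1,4}; W {1,2,4,5,7,8}->{4,7}
Constraint 2 (X < W) on D(X)={1,4} D(W)={4,7}: no change
So after constraint 2: D(X) = {1,4}

Answer: {1,4}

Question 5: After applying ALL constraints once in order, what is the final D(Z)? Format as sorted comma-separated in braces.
Constraint 1 (Z + X = W) on D(Z)={3,6,8} D(X)={1,3,4,7,8} D(W)={1,2,4,5,7,8}: Z {3,6,8}->{3,6}; X {1,3,4,7,8}->{1,4}; W {1,2,4,5,7,8}->{4,7}
Constraint 2 (X < W) on D(X)={1,4} D(W)={4,7}: no change
Constraint 3 (W != Z) on D(W)={4,7} D(Z)={3,6}: no change
Constraint 4 (Z != W) on D(Z)={3,6} D(W)={4,7}: no change
So after all 4 constraints: D(Z) = {3,6}

Answer: {3,6}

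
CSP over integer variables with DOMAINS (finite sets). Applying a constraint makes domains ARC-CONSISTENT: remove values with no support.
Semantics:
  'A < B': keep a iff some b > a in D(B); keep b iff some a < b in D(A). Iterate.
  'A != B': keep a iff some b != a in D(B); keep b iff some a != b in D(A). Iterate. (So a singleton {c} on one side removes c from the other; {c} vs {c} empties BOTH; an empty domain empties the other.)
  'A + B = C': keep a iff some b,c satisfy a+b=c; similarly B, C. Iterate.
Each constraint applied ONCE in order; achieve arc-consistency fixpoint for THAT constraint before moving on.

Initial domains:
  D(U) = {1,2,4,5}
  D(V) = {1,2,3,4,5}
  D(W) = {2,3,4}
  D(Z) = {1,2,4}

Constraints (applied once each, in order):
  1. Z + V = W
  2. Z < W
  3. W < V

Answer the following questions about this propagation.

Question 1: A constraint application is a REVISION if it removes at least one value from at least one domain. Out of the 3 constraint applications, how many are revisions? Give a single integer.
Answer: 2

Derivation:
Constraint 1 (Z + V = W) on D(Z)={1,2,4} D(V)={1,2,3,4,5} D(W)={2,3,4}: Z {1,2,4}->{1,2}; V {1,2,3,4,5}->{1,2,3} => REVISION
Constraint 2 (Z < W) on D(Z)={1,2} D(W)={2,3,4}: no change => not a revision
Constraint 3 (W < V) on D(W)={2,3,4} D(V)={1,2,3}: W {2,3,4}->{2}; V {1,2,3}->{3} => REVISION
Total revisions = 2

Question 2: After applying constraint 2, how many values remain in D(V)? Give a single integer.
Answer: 3

Derivation:
Constraint 1 (Z + V = W) on D(Z)={1,2,4} D(V)={1,2,3,4,5} D(W)={2,3,4}: Z {1,2,4}->{1,2}; V {1,2,3,4,5}->{1,2,3}
Constraint 2 (Z < W) on D(Z)={1,2} D(W)={2,3,4}: no change
So after constraint 2: D(V)={1,2,3}, size = 3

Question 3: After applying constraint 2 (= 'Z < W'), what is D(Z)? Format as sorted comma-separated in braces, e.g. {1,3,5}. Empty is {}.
Answer: {1,2}

Derivation:
Constraint 1 (Z + V = W) on D(Z)={1,2,4} D(V)={1,2,3,4,5} D(W)={2,3,4}: Z {1,2,4}->{1,2}; V {1,2,3,4,5}->{1,2,3}
Constraint 2 (Z < W) on D(Z)={1,2} D(W)={2,3,4}: no change
So after constraint 2: D(Z) = {1,2}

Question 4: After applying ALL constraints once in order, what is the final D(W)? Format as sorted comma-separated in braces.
Answer: {2}

Derivation:
Constraint 1 (Z + V = W) on D(Z)={1,2,4} D(V)={1,2,3,4,5} D(W)={2,3,4}: Z {1,2,4}->{1,2}; V {1,2,3,4,5}->{1,2,3}
Constraint 2 (Z < W) on D(Z)={1,2} D(W)={2,3,4}: no change
Constraint 3 (W < V) on D(W)={2,3,4} D(V)={1,2,3}: W {2,3,4}->{2}; V {1,2,3}->{3}
So after all 3 constraints: D(W) = {2}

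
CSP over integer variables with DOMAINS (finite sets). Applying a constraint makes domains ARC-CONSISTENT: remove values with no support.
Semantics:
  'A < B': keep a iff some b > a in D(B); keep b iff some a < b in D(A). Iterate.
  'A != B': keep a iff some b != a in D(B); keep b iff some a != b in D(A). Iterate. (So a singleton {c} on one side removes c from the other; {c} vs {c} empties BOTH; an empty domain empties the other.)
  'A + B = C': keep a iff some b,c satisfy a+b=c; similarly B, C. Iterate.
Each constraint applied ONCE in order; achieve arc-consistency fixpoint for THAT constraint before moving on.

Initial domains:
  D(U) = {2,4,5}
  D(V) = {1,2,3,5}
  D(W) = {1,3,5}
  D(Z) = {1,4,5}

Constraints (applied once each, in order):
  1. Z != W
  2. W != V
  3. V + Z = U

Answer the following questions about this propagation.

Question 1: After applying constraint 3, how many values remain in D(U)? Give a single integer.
Answer: 3

Derivation:
Constraint 1 (Z != W) on D(Z)={1,4,5} D(W)={1,3,5}: no change
Constraint 2 (W != V) on D(W)={1,3,5} D(V)={1,2,3,5}: no change
Constraint 3 (V + Z = U) on D(V)={1,2,3,5} D(Z)={1,4,5} D(U)={2,4,5}: V {1,2,3,5}->{1,3}; Z {1,4,5}->{1,4}
So after constraint 3: D(U)={2,4,5}, size = 3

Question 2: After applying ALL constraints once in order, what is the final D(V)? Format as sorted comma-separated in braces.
Constraint 1 (Z != W) on D(Z)={1,4,5} D(W)={1,3,5}: no change
Constraint 2 (W != V) on D(W)={1,3,5} D(V)={1,2,3,5}: no change
Constraint 3 (V + Z = U) on D(V)={1,2,3,5} D(Z)={1,4,5} D(U)={2,4,5}: V {1,2,3,5}->{1,3}; Z {1,4,5}->{1,4}
So after all 3 constraints: D(V) = {1,3}

Answer: {1,3}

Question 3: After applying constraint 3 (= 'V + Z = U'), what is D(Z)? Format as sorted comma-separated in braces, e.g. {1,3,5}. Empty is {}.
Constraint 1 (Z != W) on D(Z)={1,4,5} D(W)={1,3,5}: no change
Constraint 2 (W != V) on D(W)={1,3,5} D(V)={1,2,3,5}: no change
Constraint 3 (V + Z = U) on D(V)={1,2,3,5} D(Z)={1,4,5} D(U)={2,4,5}: V {1,2,3,5}->{1,3}; Z {1,4,5}->{1,4}
So after constraint 3: D(Z) = {1,4}

Answer: {1,4}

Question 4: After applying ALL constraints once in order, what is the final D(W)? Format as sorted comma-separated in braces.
Constraint 1 (Z != W) on D(Z)={1,4,5} D(W)={1,3,5}: no change
Constraint 2 (W != V) on D(W)={1,3,5} D(V)={1,2,3,5}: no change
Constraint 3 (V + Z = U) on D(V)={1,2,3,5} D(Z)={1,4,5} D(U)={2,4,5}: V {1,2,3,5}->{1,3}; Z {1,4,5}->{1,4}
So after all 3 constraints: D(W) = {1,3,5}

Answer: {1,3,5}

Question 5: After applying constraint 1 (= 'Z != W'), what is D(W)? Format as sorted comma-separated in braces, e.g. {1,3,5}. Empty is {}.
Answer: {1,3,5}

Derivation:
Constraint 1 (Z != W) on D(Z)={1,4,5} D(W)={1,3,5}: no change
So after constraint 1: D(W) = {1,3,5}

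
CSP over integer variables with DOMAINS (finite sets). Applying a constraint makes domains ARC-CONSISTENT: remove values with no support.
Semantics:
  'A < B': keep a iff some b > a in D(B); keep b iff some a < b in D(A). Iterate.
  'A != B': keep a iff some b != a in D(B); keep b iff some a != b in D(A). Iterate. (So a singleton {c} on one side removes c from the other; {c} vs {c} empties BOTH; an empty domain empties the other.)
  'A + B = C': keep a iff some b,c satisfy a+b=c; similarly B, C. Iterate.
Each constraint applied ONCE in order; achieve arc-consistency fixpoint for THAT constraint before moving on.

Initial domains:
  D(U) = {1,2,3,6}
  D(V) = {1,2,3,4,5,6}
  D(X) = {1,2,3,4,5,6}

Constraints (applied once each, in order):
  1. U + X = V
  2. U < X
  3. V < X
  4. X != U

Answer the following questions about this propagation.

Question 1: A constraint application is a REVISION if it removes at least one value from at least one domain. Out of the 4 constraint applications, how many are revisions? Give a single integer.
Answer: 3

Derivation:
Constraint 1 (U + X = V) on D(U)={1,2,3,6} D(X)={1,2,3,4,5,6} D(V)={1,2,3,4,5,6}: U {1,2,3,6}->{1,2,3}; X {1,2,3,4,5,6}->{1,2,3,4,5}; V {1,2,3,4,5,6}->{2,3,4,5,6} => REVISION
Constraint 2 (U < X) on D(U)={1,2,3} D(X)={1,2,3,4,5}: X {1,2,3,4,5}->{2,3,4,5} => REVISION
Constraint 3 (V < X) on D(V)={2,3,4,5,6} D(X)={2,3,4,5}: V {2,3,4,5,6}->{2,3,4}; X {2,3,4,5}->{3,4,5} => REVISION
Constraint 4 (X != U) on D(X)={3,4,5} D(U)={1,2,3}: no change => not a revision
Total revisions = 3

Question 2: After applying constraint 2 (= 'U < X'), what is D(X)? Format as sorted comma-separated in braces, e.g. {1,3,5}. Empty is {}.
Answer: {2,3,4,5}

Derivation:
Constraint 1 (U + X = V) on D(U)={1,2,3,6} D(X)={1,2,3,4,5,6} D(V)={1,2,3,4,5,6}: U {1,2,3,6}->{1,2,3}; X {1,2,3,4,5,6}->{1,2,3,4,5}; V {1,2,3,4,5,6}->{2,3,4,5,6}
Constraint 2 (U < X) on D(U)={1,2,3} D(X)={1,2,3,4,5}: X {1,2,3,4,5}->{2,3,4,5}
So after constraint 2: D(X) = {2,3,4,5}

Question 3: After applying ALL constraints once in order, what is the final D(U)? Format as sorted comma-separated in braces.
Constraint 1 (U + X = V) on D(U)={1,2,3,6} D(X)={1,2,3,4,5,6} D(V)={1,2,3,4,5,6}: U {1,2,3,6}->{1,2,3}; X {1,2,3,4,5,6}->{1,2,3,4,5}; V {1,2,3,4,5,6}->{2,3,4,5,6}
Constraint 2 (U < X) on D(U)={1,2,3} D(X)={1,2,3,4,5}: X {1,2,3,4,5}->{2,3,4,5}
Constraint 3 (V < X) on D(V)={2,3,4,5,6} D(X)={2,3,4,5}: V {2,3,4,5,6}->{2,3,4}; X {2,3,4,5}->{3,4,5}
Constraint 4 (X != U) on D(X)={3,4,5} D(U)={1,2,3}: no change
So after all 4 constraints: D(U) = {1,2,3}

Answer: {1,2,3}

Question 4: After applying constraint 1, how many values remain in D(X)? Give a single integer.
Constraint 1 (U + X = V) on D(U)={1,2,3,6} D(X)={1,2,3,4,5,6} D(V)={1,2,3,4,5,6}: U {1,2,3,6}->{1,2,3}; X {1,2,3,4,5,6}->{1,2,3,4,5}; V {1,2,3,4,5,6}->{2,3,4,5,6}
So after constraint 1: D(X)={1,2,3,4,5}, size = 5

Answer: 5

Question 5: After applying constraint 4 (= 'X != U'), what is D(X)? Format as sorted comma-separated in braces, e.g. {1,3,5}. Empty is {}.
Constraint 1 (U + X = V) on D(U)={1,2,3,6} D(X)={1,2,3,4,5,6} D(V)={1,2,3,4,5,6}: U {1,2,3,6}->{1,2,3}; X {1,2,3,4,5,6}->{1,2,3,4,5}; V {1,2,3,4,5,6}->{2,3,4,5,6}
Constraint 2 (U < X) on D(U)={1,2,3} D(X)={1,2,3,4,5}: X {1,2,3,4,5}->{2,3,4,5}
Constraint 3 (V < X) on D(V)={2,3,4,5,6} D(X)={2,3,4,5}: V {2,3,4,5,6}->{2,3,4}; X {2,3,4,5}->{3,4,5}
Constraint 4 (X != U) on D(X)={3,4,5} D(U)={1,2,3}: no change
So after constraint 4: D(X) = {3,4,5}

Answer: {3,4,5}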